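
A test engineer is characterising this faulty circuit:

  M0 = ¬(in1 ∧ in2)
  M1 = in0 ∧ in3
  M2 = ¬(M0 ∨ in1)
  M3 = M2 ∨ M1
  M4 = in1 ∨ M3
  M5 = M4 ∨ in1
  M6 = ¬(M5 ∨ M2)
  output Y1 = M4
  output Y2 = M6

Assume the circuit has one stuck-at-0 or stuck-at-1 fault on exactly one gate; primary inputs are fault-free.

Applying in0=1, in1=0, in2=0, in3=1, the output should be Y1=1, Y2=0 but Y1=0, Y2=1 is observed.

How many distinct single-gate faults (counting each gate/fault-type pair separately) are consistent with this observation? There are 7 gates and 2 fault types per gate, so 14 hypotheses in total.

3

Fault-free: M0=1, M1=1, M2=0, M3=1, M4=1, M5=1, M6=0 → Y1=1, Y2=0. Observed Y1=0, Y2=1.
  M0 stuck-at-0: output Y1=1, Y2=0 ✗
  M0 stuck-at-1: output Y1=1, Y2=0 ✗
  M1 stuck-at-0: output Y1=0, Y2=1 ✓
  M1 stuck-at-1: output Y1=1, Y2=0 ✗
  M2 stuck-at-0: output Y1=1, Y2=0 ✗
  M2 stuck-at-1: output Y1=1, Y2=0 ✗
  M3 stuck-at-0: output Y1=0, Y2=1 ✓
  M3 stuck-at-1: output Y1=1, Y2=0 ✗
  M4 stuck-at-0: output Y1=0, Y2=1 ✓
  M4 stuck-at-1: output Y1=1, Y2=0 ✗
  M5 stuck-at-0: output Y1=1, Y2=1 ✗
  M5 stuck-at-1: output Y1=1, Y2=0 ✗
  M6 stuck-at-0: output Y1=1, Y2=0 ✗
  M6 stuck-at-1: output Y1=1, Y2=1 ✗
Consistent faults: {M1 stuck-at-0, M3 stuck-at-0, M4 stuck-at-0} — 3 in all.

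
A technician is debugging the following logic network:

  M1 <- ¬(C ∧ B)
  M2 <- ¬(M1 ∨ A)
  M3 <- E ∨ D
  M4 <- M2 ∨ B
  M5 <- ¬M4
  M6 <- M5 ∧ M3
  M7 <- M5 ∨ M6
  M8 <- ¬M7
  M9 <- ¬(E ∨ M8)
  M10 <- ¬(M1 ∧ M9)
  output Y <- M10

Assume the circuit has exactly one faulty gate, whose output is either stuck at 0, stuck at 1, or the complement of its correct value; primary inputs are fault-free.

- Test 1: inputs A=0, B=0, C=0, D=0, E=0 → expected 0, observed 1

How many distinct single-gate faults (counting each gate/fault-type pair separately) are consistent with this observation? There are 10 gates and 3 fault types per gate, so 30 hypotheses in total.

Fault-free: M1=1, M2=0, M3=0, M4=0, M5=1, M6=0, M7=1, M8=0, M9=1, M10=0 → 0. Observed 1.
  M1: stuck-at-0, inverted output ✓; others ✗
  M2: stuck-at-1, inverted output ✓; others ✗
  M3: none of the 3 fault types match ✗
  M4: stuck-at-1, inverted output ✓; others ✗
  M5: stuck-at-0, inverted output ✓; others ✗
  M6: none of the 3 fault types match ✗
  M7: stuck-at-0, inverted output ✓; others ✗
  M8: stuck-at-1, inverted output ✓; others ✗
  M9: stuck-at-0, inverted output ✓; others ✗
  M10: stuck-at-1, inverted output ✓; others ✗
Consistent faults: {M1 stuck-at-0, M1 inverted output, M2 stuck-at-1, M2 inverted output, M4 stuck-at-1, M4 inverted output, M5 stuck-at-0, M5 inverted output, M7 stuck-at-0, M7 inverted output, M8 stuck-at-1, M8 inverted output, M9 stuck-at-0, M9 inverted output, M10 stuck-at-1, M10 inverted output} — 16 in all.

16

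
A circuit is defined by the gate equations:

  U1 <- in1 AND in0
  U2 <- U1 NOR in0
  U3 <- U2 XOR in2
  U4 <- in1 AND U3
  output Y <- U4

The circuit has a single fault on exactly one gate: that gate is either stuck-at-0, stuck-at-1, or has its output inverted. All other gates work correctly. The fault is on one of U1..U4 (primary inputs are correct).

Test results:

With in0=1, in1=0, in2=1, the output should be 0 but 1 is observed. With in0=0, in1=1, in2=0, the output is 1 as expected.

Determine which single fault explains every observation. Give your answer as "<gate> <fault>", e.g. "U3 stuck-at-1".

Fault-free values for test 1 (in0=1, in1=0, in2=1): U1=0, U2=0, U3=1, U4=0, giving Y=0. Observed 1.
Test 1: faults giving observed 1 are {U4 stuck-at-1, U4 inverted output}.
Test 2 (in0=0, in1=1, in2=0): fault-free U1=0, U2=1, U3=1, U4=1 → 1; observed 1. Eliminates U4 inverted output.
Only U4 stuck-at-1 is consistent with every test.

U4 stuck-at-1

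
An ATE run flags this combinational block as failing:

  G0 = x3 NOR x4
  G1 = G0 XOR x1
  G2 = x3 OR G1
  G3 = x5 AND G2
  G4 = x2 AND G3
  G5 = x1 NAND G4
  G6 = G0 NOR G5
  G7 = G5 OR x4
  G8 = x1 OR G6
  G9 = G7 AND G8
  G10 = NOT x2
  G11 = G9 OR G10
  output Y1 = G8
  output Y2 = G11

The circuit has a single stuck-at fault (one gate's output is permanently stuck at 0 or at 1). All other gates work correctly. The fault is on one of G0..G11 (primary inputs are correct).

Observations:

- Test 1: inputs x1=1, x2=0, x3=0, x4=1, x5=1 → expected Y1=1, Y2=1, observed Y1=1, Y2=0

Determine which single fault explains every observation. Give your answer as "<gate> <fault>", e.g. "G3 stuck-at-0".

G11 stuck-at-0

Fault-free values for test 1 (x1=1, x2=0, x3=0, x4=1, x5=1): G0=0, G1=1, G2=1, G3=1, G4=0, G5=1, G6=0, G7=1, G8=1, G9=1, G10=1, G11=1, giving Y1=1, Y2=1. Observed Y1=1, Y2=0.
Test 1: faults giving observed Y1=1, Y2=0 are {G11 stuck-at-0}.
Only G11 stuck-at-0 is consistent with every test.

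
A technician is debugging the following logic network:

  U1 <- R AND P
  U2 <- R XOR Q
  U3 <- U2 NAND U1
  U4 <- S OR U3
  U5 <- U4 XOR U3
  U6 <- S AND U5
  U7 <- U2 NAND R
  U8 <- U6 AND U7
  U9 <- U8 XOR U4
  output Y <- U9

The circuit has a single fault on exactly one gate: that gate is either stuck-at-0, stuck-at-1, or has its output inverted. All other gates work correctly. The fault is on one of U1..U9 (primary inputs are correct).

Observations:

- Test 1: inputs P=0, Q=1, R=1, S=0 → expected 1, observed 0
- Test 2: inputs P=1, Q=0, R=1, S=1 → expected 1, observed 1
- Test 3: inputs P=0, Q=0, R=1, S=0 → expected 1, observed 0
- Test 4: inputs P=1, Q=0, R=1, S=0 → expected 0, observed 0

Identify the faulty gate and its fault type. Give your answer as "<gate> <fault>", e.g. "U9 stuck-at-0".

U3 stuck-at-0

Fault-free values for test 1 (P=0, Q=1, R=1, S=0): U1=0, U2=0, U3=1, U4=1, U5=0, U6=0, U7=1, U8=0, U9=1, giving Y=1. Observed 0.
Test 1: faults giving observed 0 are {U3 stuck-at-0, U3 inverted output, U4 stuck-at-0, U4 inverted output, U6 stuck-at-1, U6 inverted output, U8 stuck-at-1, U8 inverted output, U9 stuck-at-0, U9 inverted output}.
Test 2 (P=1, Q=0, R=1, S=1): fault-free U1=1, U2=1, U3=0, U4=1, U5=1, U6=1, U7=0, U8=0, U9=1 → 1; observed 1. Eliminates U4 stuck-at-0, U4 inverted output, U8 stuck-at-1, U8 inverted output, U9 stuck-at-0, U9 inverted output.
Test 3 (P=0, Q=0, R=1, S=0): fault-free U1=0, U2=1, U3=1, U4=1, U5=0, U6=0, U7=0, U8=0, U9=1 → 1; observed 0. Eliminates U6 stuck-at-1, U6 inverted output.
Test 4 (P=1, Q=0, R=1, S=0): fault-free U1=1, U2=1, U3=0, U4=0, U5=0, U6=0, U7=0, U8=0, U9=0 → 0; observed 0. Eliminates U3 inverted output.
Only U3 stuck-at-0 is consistent with every test.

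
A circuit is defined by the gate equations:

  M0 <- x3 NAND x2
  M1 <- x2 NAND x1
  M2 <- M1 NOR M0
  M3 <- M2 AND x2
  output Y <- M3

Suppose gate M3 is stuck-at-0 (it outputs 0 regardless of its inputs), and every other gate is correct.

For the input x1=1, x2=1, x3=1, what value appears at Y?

0

Propagate with M3 forced: M0=0, M1=0, M2=1, M3=0 [stuck-at-0].
So Y = 0. (Without the fault it would be 1.)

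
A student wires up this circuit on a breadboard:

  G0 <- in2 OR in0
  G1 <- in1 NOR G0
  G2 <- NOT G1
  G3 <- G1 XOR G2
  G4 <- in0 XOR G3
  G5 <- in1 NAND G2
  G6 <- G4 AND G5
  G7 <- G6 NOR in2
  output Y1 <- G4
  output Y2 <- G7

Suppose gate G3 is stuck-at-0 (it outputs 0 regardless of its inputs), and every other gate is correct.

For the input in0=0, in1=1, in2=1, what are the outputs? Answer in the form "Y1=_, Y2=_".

Propagate with G3 forced: G0=1, G1=0, G2=1, G3=0 [stuck-at-0], G4=0, G5=0, G6=0, G7=0.
So the outputs are Y1=0, Y2=0. (Without the fault they would be Y1=1, Y2=0.)

Y1=0, Y2=0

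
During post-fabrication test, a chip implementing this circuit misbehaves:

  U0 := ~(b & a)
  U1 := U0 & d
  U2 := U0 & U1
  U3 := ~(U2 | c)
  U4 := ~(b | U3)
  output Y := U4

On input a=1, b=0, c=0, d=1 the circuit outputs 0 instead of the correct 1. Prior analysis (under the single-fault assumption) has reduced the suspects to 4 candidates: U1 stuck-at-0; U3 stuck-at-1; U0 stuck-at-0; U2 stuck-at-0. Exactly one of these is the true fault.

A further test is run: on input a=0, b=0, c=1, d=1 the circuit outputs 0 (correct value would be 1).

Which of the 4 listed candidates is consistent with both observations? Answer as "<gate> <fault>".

Evaluate each candidate on input a=0, b=0, c=1, d=1:
  U1 stuck-at-0: U0=1, U1=0 [stuck-at-0], U2=0, U3=0, U4=1 → 1 — eliminated
  U3 stuck-at-1: U0=1, U1=1, U2=1, U3=1 [stuck-at-1], U4=0 → 0 — matches
  U0 stuck-at-0: U0=0 [stuck-at-0], U1=0, U2=0, U3=0, U4=1 → 1 — eliminated
  U2 stuck-at-0: U0=1, U1=1, U2=0 [stuck-at-0], U3=0, U4=1 → 1 — eliminated
Only U3 stuck-at-1 reproduces the observed 0.

U3 stuck-at-1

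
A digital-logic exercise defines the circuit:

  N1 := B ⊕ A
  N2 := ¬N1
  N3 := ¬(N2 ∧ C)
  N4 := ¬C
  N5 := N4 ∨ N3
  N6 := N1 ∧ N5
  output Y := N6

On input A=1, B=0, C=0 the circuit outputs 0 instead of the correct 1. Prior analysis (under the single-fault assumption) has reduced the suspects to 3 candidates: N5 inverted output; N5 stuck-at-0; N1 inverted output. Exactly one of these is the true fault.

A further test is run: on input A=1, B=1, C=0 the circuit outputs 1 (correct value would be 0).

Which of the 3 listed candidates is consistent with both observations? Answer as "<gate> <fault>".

Evaluate each candidate on input A=1, B=1, C=0:
  N5 inverted output: N1=0, N2=1, N3=1, N4=1, N5=0 [inverted output], N6=0 → 0 — eliminated
  N5 stuck-at-0: N1=0, N2=1, N3=1, N4=1, N5=0 [stuck-at-0], N6=0 → 0 — eliminated
  N1 inverted output: N1=1 [inverted output], N2=0, N3=1, N4=1, N5=1, N6=1 → 1 — matches
Only N1 inverted output reproduces the observed 1.

N1 inverted output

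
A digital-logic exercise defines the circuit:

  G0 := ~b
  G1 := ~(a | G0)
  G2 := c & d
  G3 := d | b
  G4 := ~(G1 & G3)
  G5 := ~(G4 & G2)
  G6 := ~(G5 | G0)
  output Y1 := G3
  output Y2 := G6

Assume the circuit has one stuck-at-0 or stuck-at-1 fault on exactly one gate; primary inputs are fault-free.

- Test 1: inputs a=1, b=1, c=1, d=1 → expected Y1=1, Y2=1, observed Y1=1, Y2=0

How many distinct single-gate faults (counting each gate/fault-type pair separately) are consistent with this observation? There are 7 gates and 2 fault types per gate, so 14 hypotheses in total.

Fault-free: G0=0, G1=0, G2=1, G3=1, G4=1, G5=0, G6=1 → Y1=1, Y2=1. Observed Y1=1, Y2=0.
  G0 stuck-at-0: output Y1=1, Y2=1 ✗
  G0 stuck-at-1: output Y1=1, Y2=0 ✓
  G1 stuck-at-0: output Y1=1, Y2=1 ✗
  G1 stuck-at-1: output Y1=1, Y2=0 ✓
  G2 stuck-at-0: output Y1=1, Y2=0 ✓
  G2 stuck-at-1: output Y1=1, Y2=1 ✗
  G3 stuck-at-0: output Y1=0, Y2=1 ✗
  G3 stuck-at-1: output Y1=1, Y2=1 ✗
  G4 stuck-at-0: output Y1=1, Y2=0 ✓
  G4 stuck-at-1: output Y1=1, Y2=1 ✗
  G5 stuck-at-0: output Y1=1, Y2=1 ✗
  G5 stuck-at-1: output Y1=1, Y2=0 ✓
  G6 stuck-at-0: output Y1=1, Y2=0 ✓
  G6 stuck-at-1: output Y1=1, Y2=1 ✗
Consistent faults: {G0 stuck-at-1, G1 stuck-at-1, G2 stuck-at-0, G4 stuck-at-0, G5 stuck-at-1, G6 stuck-at-0} — 6 in all.

6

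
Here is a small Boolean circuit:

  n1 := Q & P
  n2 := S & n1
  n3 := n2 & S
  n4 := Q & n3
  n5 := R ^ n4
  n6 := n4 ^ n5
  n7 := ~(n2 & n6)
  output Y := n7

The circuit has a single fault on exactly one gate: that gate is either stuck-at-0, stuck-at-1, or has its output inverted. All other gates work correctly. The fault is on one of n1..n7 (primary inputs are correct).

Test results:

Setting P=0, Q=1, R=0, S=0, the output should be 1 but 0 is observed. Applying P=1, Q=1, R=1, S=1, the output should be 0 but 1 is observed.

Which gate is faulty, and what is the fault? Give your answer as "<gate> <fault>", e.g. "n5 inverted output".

n7 inverted output

Fault-free values for test 1 (P=0, Q=1, R=0, S=0): n1=0, n2=0, n3=0, n4=0, n5=0, n6=0, n7=1, giving Y=1. Observed 0.
Test 1: faults giving observed 0 are {n7 stuck-at-0, n7 inverted output}.
Test 2 (P=1, Q=1, R=1, S=1): fault-free n1=1, n2=1, n3=1, n4=1, n5=0, n6=1, n7=0 → 0; observed 1. Eliminates n7 stuck-at-0.
Only n7 inverted output is consistent with every test.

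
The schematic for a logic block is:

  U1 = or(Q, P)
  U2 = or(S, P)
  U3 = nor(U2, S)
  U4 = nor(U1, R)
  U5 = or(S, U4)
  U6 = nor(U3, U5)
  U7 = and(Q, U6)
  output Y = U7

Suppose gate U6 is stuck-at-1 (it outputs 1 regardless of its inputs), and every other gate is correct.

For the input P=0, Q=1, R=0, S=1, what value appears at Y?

1

Propagate with U6 forced: U1=1, U2=1, U3=0, U4=0, U5=1, U6=1 [stuck-at-1], U7=1.
So Y = 1. (Without the fault it would be 0.)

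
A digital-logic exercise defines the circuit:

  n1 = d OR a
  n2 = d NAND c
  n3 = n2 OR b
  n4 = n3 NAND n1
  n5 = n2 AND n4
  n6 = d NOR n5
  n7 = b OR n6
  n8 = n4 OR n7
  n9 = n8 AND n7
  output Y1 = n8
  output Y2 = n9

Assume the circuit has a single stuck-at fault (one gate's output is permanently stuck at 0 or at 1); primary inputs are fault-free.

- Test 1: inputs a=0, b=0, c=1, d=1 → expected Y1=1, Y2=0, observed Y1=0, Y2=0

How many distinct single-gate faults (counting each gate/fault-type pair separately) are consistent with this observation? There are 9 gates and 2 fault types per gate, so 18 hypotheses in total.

4

Fault-free: n1=1, n2=0, n3=0, n4=1, n5=0, n6=0, n7=0, n8=1, n9=0 → Y1=1, Y2=0. Observed Y1=0, Y2=0.
  n1: none of the 2 fault types match ✗
  n2: stuck-at-1 ✓; others ✗
  n3: stuck-at-1 ✓; others ✗
  n4: stuck-at-0 ✓; others ✗
  n5: none of the 2 fault types match ✗
  n6: none of the 2 fault types match ✗
  n7: none of the 2 fault types match ✗
  n8: stuck-at-0 ✓; others ✗
  n9: none of the 2 fault types match ✗
Consistent faults: {n2 stuck-at-1, n3 stuck-at-1, n4 stuck-at-0, n8 stuck-at-0} — 4 in all.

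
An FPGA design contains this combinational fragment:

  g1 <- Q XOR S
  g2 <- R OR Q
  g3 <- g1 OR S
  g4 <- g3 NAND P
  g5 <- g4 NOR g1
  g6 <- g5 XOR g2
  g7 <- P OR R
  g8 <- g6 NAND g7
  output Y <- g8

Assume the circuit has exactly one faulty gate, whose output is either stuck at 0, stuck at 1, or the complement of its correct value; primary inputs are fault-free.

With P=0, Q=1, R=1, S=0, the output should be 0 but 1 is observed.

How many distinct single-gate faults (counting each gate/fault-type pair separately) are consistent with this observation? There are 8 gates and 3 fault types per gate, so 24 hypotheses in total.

Fault-free: g1=1, g2=1, g3=1, g4=1, g5=0, g6=1, g7=1, g8=0 → 0. Observed 1.
  g1: none of the 3 fault types match ✗
  g2: stuck-at-0, inverted output ✓; others ✗
  g3: none of the 3 fault types match ✗
  g4: none of the 3 fault types match ✗
  g5: stuck-at-1, inverted output ✓; others ✗
  g6: stuck-at-0, inverted output ✓; others ✗
  g7: stuck-at-0, inverted output ✓; others ✗
  g8: stuck-at-1, inverted output ✓; others ✗
Consistent faults: {g2 stuck-at-0, g2 inverted output, g5 stuck-at-1, g5 inverted output, g6 stuck-at-0, g6 inverted output, g7 stuck-at-0, g7 inverted output, g8 stuck-at-1, g8 inverted output} — 10 in all.

10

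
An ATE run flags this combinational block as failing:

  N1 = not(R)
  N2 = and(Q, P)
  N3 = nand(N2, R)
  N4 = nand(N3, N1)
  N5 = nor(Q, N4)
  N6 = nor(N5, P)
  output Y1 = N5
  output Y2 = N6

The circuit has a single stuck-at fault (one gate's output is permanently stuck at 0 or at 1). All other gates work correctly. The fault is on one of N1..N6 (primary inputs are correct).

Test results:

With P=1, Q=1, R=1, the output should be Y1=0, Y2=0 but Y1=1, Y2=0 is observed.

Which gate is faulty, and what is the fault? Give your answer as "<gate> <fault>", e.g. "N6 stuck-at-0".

N5 stuck-at-1

Fault-free values for test 1 (P=1, Q=1, R=1): N1=0, N2=1, N3=0, N4=1, N5=0, N6=0, giving Y1=0, Y2=0. Observed Y1=1, Y2=0.
Test 1: faults giving observed Y1=1, Y2=0 are {N5 stuck-at-1}.
Only N5 stuck-at-1 is consistent with every test.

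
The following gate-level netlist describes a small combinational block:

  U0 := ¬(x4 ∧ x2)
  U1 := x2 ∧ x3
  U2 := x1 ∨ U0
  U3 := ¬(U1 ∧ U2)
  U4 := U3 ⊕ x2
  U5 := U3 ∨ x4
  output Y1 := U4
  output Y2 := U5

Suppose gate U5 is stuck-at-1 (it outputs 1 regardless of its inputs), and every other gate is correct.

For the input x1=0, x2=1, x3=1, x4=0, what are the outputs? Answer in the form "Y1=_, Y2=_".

Propagate with U5 forced: U0=1, U1=1, U2=1, U3=0, U4=1, U5=1 [stuck-at-1].
So the outputs are Y1=1, Y2=1. (Without the fault they would be Y1=1, Y2=0.)

Y1=1, Y2=1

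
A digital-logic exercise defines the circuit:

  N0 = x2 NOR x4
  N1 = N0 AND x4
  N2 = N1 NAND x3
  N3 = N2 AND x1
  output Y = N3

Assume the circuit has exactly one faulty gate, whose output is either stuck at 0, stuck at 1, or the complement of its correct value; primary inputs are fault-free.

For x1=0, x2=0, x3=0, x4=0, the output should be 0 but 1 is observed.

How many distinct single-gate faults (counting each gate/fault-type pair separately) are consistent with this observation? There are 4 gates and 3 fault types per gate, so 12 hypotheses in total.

2

Fault-free: N0=1, N1=0, N2=1, N3=0 → 0. Observed 1.
  N0 stuck-at-0: output 0 ✗
  N0 stuck-at-1: output 0 ✗
  N0 inverted output: output 0 ✗
  N1 stuck-at-0: output 0 ✗
  N1 stuck-at-1: output 0 ✗
  N1 inverted output: output 0 ✗
  N2 stuck-at-0: output 0 ✗
  N2 stuck-at-1: output 0 ✗
  N2 inverted output: output 0 ✗
  N3 stuck-at-0: output 0 ✗
  N3 stuck-at-1: output 1 ✓
  N3 inverted output: output 1 ✓
Consistent faults: {N3 stuck-at-1, N3 inverted output} — 2 in all.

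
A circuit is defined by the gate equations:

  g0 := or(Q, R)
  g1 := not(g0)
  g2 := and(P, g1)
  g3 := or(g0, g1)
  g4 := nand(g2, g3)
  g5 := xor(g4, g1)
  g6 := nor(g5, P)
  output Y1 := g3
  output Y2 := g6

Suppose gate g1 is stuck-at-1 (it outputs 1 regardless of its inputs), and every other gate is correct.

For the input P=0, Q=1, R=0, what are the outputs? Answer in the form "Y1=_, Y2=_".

Propagate with g1 forced: g0=1, g1=1 [stuck-at-1], g2=0, g3=1, g4=1, g5=0, g6=1.
So the outputs are Y1=1, Y2=1. (Without the fault they would be Y1=1, Y2=0.)

Y1=1, Y2=1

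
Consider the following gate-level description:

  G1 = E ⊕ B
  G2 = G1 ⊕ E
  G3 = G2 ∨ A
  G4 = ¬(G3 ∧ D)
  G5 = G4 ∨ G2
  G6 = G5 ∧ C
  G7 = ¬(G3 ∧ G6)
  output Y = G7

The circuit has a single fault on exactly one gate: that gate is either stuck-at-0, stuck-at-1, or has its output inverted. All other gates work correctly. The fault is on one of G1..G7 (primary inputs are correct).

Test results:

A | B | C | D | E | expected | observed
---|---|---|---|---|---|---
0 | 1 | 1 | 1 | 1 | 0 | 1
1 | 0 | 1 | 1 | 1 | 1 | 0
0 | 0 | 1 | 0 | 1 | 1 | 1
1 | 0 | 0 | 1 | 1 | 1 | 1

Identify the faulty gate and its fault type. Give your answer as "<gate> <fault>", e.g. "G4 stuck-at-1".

G5 inverted output

Fault-free values for test 1 (A=0, B=1, C=1, D=1, E=1): G1=0, G2=1, G3=1, G4=0, G5=1, G6=1, G7=0, giving Y=0. Observed 1.
Test 1: faults giving observed 1 are {G1 stuck-at-1, G1 inverted output, G2 stuck-at-0, G2 inverted output, G3 stuck-at-0, G3 inverted output, G5 stuck-at-0, G5 inverted output, G6 stuck-at-0, G6 inverted output, G7 stuck-at-1, G7 inverted output}.
Test 2 (A=1, B=0, C=1, D=1, E=1): fault-free G1=1, G2=0, G3=1, G4=0, G5=0, G6=0, G7=1 → 1; observed 0. Eliminates G1 stuck-at-1, G2 stuck-at-0, G3 stuck-at-0, G3 inverted output, G5 stuck-at-0, G6 stuck-at-0, G7 stuck-at-1.
Test 3 (A=0, B=0, C=1, D=0, E=1): fault-free G1=1, G2=0, G3=0, G4=1, G5=1, G6=1, G7=1 → 1; observed 1. Eliminates G1 inverted output, G2 inverted output, G7 inverted output.
Test 4 (A=1, B=0, C=0, D=1, E=1): fault-free G1=1, G2=0, G3=1, G4=0, G5=0, G6=0, G7=1 → 1; observed 1. Eliminates G6 inverted output.
Only G5 inverted output is consistent with every test.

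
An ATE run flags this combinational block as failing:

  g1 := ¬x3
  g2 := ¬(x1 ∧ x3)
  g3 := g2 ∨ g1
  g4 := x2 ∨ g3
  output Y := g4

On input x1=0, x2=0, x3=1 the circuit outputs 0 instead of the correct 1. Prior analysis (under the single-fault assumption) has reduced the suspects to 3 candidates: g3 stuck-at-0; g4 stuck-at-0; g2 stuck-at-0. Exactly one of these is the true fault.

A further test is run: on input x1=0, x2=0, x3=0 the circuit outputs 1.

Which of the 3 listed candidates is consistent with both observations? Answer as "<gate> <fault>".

g2 stuck-at-0

Evaluate each candidate on input x1=0, x2=0, x3=0:
  g3 stuck-at-0: g1=1, g2=1, g3=0 [stuck-at-0], g4=0 → 0 — eliminated
  g4 stuck-at-0: g1=1, g2=1, g3=1, g4=0 [stuck-at-0] → 0 — eliminated
  g2 stuck-at-0: g1=1, g2=0 [stuck-at-0], g3=1, g4=1 → 1 — matches
Only g2 stuck-at-0 reproduces the observed 1.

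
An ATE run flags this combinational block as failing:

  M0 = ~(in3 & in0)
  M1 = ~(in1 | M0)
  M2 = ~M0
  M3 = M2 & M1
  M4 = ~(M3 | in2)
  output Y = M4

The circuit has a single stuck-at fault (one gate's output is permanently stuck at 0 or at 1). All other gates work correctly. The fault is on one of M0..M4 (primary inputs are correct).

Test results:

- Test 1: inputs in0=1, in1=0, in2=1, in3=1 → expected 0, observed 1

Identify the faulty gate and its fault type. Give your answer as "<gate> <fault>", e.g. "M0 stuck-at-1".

Fault-free values for test 1 (in0=1, in1=0, in2=1, in3=1): M0=0, M1=1, M2=1, M3=1, M4=0, giving Y=0. Observed 1.
Test 1: faults giving observed 1 are {M4 stuck-at-1}.
Only M4 stuck-at-1 is consistent with every test.

M4 stuck-at-1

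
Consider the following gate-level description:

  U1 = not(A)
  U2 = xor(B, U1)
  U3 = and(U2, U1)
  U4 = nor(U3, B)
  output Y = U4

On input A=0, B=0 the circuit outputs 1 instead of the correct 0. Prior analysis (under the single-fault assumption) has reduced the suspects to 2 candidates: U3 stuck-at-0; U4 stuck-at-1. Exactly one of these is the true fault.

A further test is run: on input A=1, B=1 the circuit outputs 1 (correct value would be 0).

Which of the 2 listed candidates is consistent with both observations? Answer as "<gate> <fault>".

U4 stuck-at-1

Evaluate each candidate on input A=1, B=1:
  U3 stuck-at-0: U1=0, U2=1, U3=0 [stuck-at-0], U4=0 → 0 — eliminated
  U4 stuck-at-1: U1=0, U2=1, U3=0, U4=1 [stuck-at-1] → 1 — matches
Only U4 stuck-at-1 reproduces the observed 1.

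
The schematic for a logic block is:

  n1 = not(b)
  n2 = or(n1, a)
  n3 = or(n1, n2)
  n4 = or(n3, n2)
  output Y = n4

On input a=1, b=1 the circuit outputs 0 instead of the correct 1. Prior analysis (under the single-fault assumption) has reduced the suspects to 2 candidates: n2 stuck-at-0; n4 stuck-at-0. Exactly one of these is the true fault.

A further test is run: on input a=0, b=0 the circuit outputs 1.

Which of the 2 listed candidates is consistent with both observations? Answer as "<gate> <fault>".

n2 stuck-at-0

Evaluate each candidate on input a=0, b=0:
  n2 stuck-at-0: n1=1, n2=0 [stuck-at-0], n3=1, n4=1 → 1 — matches
  n4 stuck-at-0: n1=1, n2=1, n3=1, n4=0 [stuck-at-0] → 0 — eliminated
Only n2 stuck-at-0 reproduces the observed 1.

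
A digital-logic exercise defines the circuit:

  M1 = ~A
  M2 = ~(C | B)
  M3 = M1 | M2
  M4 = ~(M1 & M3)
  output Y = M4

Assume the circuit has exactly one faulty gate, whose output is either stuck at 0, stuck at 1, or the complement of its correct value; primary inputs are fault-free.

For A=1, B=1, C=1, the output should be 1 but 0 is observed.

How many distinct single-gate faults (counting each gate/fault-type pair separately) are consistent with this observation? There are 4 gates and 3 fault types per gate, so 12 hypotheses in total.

Fault-free: M1=0, M2=0, M3=0, M4=1 → 1. Observed 0.
  M1 stuck-at-0: output 1 ✗
  M1 stuck-at-1: output 0 ✓
  M1 inverted output: output 0 ✓
  M2 stuck-at-0: output 1 ✗
  M2 stuck-at-1: output 1 ✗
  M2 inverted output: output 1 ✗
  M3 stuck-at-0: output 1 ✗
  M3 stuck-at-1: output 1 ✗
  M3 inverted output: output 1 ✗
  M4 stuck-at-0: output 0 ✓
  M4 stuck-at-1: output 1 ✗
  M4 inverted output: output 0 ✓
Consistent faults: {M1 stuck-at-1, M1 inverted output, M4 stuck-at-0, M4 inverted output} — 4 in all.

4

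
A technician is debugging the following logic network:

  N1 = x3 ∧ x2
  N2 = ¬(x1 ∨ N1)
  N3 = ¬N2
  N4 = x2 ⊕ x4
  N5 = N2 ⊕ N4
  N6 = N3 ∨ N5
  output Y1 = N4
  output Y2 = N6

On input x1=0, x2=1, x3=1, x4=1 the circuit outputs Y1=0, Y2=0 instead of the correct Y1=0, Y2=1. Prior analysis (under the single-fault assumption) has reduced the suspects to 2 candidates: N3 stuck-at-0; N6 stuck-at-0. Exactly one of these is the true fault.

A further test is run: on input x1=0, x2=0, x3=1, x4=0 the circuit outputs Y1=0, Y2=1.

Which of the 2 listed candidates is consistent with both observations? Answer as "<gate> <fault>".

Evaluate each candidate on input x1=0, x2=0, x3=1, x4=0:
  N3 stuck-at-0: N1=0, N2=1, N3=0 [stuck-at-0], N4=0, N5=1, N6=1 → Y1=0, Y2=1 — matches
  N6 stuck-at-0: N1=0, N2=1, N3=0, N4=0, N5=1, N6=0 [stuck-at-0] → Y1=0, Y2=0 — eliminated
Only N3 stuck-at-0 reproduces the observed Y1=0, Y2=1.

N3 stuck-at-0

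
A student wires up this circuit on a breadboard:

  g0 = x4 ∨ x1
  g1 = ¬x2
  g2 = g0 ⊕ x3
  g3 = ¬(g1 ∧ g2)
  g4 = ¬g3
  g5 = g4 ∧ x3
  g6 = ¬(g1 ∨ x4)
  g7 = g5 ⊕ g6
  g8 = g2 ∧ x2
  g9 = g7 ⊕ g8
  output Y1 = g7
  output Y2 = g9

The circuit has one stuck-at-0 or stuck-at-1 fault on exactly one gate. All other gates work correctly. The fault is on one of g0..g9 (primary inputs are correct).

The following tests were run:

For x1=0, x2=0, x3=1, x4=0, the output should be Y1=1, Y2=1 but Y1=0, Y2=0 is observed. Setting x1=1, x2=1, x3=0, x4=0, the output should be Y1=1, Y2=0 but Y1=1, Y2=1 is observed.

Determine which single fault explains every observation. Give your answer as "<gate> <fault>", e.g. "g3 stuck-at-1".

Fault-free values for test 1 (x1=0, x2=0, x3=1, x4=0): g0=0, g1=1, g2=1, g3=0, g4=1, g5=1, g6=0, g7=1, g8=0, g9=1, giving Y1=1, Y2=1. Observed Y1=0, Y2=0.
Test 1: faults giving observed Y1=0, Y2=0 are {g0 stuck-at-1, g2 stuck-at-0, g3 stuck-at-1, g4 stuck-at-0, g5 stuck-at-0, g6 stuck-at-1, g7 stuck-at-0}.
Test 2 (x1=1, x2=1, x3=0, x4=0): fault-free g0=1, g1=0, g2=1, g3=1, g4=0, g5=0, g6=1, g7=1, g8=1, g9=0 → Y1=1, Y2=0; observed Y1=1, Y2=1. Eliminates g0 stuck-at-1, g3 stuck-at-1, g4 stuck-at-0, g5 stuck-at-0, g6 stuck-at-1, g7 stuck-at-0.
Only g2 stuck-at-0 is consistent with every test.

g2 stuck-at-0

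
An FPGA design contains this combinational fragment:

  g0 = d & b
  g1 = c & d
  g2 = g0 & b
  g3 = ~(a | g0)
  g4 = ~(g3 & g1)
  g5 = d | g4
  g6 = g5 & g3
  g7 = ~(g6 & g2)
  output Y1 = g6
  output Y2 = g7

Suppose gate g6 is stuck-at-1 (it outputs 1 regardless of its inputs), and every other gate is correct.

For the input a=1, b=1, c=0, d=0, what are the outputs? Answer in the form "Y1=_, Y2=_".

Propagate with g6 forced: g0=0, g1=0, g2=0, g3=0, g4=1, g5=1, g6=1 [stuck-at-1], g7=1.
So the outputs are Y1=1, Y2=1. (Without the fault they would be Y1=0, Y2=1.)

Y1=1, Y2=1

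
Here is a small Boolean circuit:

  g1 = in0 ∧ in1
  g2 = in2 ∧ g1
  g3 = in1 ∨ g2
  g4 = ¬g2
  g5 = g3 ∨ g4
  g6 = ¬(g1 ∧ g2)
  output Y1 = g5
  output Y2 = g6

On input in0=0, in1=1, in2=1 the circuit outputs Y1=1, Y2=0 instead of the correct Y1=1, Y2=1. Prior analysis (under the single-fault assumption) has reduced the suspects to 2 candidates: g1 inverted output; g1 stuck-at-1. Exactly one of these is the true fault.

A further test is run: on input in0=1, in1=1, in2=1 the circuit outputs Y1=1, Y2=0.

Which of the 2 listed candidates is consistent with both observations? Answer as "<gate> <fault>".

g1 stuck-at-1

Evaluate each candidate on input in0=1, in1=1, in2=1:
  g1 inverted output: g1=0 [inverted output], g2=0, g3=1, g4=1, g5=1, g6=1 → Y1=1, Y2=1 — eliminated
  g1 stuck-at-1: g1=1 [stuck-at-1], g2=1, g3=1, g4=0, g5=1, g6=0 → Y1=1, Y2=0 — matches
Only g1 stuck-at-1 reproduces the observed Y1=1, Y2=0.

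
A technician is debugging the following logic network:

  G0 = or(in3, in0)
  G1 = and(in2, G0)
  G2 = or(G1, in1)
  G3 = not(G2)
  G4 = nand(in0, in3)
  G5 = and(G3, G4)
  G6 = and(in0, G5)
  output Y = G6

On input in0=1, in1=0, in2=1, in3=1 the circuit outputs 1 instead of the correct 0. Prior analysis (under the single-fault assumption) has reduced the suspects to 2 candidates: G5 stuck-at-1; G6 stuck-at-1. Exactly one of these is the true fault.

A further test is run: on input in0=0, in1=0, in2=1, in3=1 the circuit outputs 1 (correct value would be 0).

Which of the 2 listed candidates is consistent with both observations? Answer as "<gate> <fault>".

Evaluate each candidate on input in0=0, in1=0, in2=1, in3=1:
  G5 stuck-at-1: G0=1, G1=1, G2=1, G3=0, G4=1, G5=1 [stuck-at-1], G6=0 → 0 — eliminated
  G6 stuck-at-1: G0=1, G1=1, G2=1, G3=0, G4=1, G5=0, G6=1 [stuck-at-1] → 1 — matches
Only G6 stuck-at-1 reproduces the observed 1.

G6 stuck-at-1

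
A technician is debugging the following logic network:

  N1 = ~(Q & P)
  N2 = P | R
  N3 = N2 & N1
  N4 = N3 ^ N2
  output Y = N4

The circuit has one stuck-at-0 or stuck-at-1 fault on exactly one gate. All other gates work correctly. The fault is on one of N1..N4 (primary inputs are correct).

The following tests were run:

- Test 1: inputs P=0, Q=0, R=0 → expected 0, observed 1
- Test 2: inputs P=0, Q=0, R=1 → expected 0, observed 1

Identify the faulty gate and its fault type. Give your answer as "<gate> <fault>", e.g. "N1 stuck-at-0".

N4 stuck-at-1

Fault-free values for test 1 (P=0, Q=0, R=0): N1=1, N2=0, N3=0, N4=0, giving Y=0. Observed 1.
Test 1: faults giving observed 1 are {N3 stuck-at-1, N4 stuck-at-1}.
Test 2 (P=0, Q=0, R=1): fault-free N1=1, N2=1, N3=1, N4=0 → 0; observed 1. Eliminates N3 stuck-at-1.
Only N4 stuck-at-1 is consistent with every test.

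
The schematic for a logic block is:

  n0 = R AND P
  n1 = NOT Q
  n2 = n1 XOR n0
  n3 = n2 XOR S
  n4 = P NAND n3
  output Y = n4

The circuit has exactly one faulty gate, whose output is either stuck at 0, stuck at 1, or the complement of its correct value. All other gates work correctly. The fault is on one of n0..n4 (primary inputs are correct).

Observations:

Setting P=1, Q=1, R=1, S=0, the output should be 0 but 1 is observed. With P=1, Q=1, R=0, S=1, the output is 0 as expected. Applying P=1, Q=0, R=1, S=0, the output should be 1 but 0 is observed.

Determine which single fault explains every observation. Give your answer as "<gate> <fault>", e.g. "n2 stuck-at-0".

n0 stuck-at-0

Fault-free values for test 1 (P=1, Q=1, R=1, S=0): n0=1, n1=0, n2=1, n3=1, n4=0, giving Y=0. Observed 1.
Test 1: faults giving observed 1 are {n0 stuck-at-0, n0 inverted output, n1 stuck-at-1, n1 inverted output, n2 stuck-at-0, n2 inverted output, n3 stuck-at-0, n3 inverted output, n4 stuck-at-1, n4 inverted output}.
Test 2 (P=1, Q=1, R=0, S=1): fault-free n0=0, n1=0, n2=0, n3=1, n4=0 → 0; observed 0. Eliminates n0 inverted output, n1 stuck-at-1, n1 inverted output, n2 inverted output, n3 stuck-at-0, n3 inverted output, n4 stuck-at-1, n4 inverted output.
Test 3 (P=1, Q=0, R=1, S=0): fault-free n0=1, n1=1, n2=0, n3=0, n4=1 → 1; observed 0. Eliminates n2 stuck-at-0.
Only n0 stuck-at-0 is consistent with every test.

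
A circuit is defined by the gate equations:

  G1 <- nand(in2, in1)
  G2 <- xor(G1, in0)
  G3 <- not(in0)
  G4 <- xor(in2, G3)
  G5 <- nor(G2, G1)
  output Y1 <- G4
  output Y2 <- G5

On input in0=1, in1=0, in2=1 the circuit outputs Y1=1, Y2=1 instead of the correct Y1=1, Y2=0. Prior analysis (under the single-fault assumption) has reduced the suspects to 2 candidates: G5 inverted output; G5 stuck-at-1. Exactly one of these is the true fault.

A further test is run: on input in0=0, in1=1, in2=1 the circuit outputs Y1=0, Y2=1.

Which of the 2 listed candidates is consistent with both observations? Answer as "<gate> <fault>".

G5 stuck-at-1

Evaluate each candidate on input in0=0, in1=1, in2=1:
  G5 inverted output: G1=0, G2=0, G3=1, G4=0, G5=0 [inverted output] → Y1=0, Y2=0 — eliminated
  G5 stuck-at-1: G1=0, G2=0, G3=1, G4=0, G5=1 [stuck-at-1] → Y1=0, Y2=1 — matches
Only G5 stuck-at-1 reproduces the observed Y1=0, Y2=1.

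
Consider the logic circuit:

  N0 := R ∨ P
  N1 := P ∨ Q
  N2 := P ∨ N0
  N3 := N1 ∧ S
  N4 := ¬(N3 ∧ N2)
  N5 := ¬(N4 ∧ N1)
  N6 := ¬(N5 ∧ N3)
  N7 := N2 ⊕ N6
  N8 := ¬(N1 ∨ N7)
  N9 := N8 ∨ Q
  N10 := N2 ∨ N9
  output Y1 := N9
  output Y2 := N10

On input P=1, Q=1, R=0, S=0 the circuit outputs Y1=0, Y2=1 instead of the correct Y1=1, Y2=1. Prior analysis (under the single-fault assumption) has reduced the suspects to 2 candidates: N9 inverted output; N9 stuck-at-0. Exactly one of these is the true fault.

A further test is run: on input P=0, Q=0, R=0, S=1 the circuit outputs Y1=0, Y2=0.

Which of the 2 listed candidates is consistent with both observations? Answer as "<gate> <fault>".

N9 stuck-at-0

Evaluate each candidate on input P=0, Q=0, R=0, S=1:
  N9 inverted output: N0=0, N1=0, N2=0, N3=0, N4=1, N5=1, N6=1, N7=1, N8=0, N9=1 [inverted output], N10=1 → Y1=1, Y2=1 — eliminated
  N9 stuck-at-0: N0=0, N1=0, N2=0, N3=0, N4=1, N5=1, N6=1, N7=1, N8=0, N9=0 [stuck-at-0], N10=0 → Y1=0, Y2=0 — matches
Only N9 stuck-at-0 reproduces the observed Y1=0, Y2=0.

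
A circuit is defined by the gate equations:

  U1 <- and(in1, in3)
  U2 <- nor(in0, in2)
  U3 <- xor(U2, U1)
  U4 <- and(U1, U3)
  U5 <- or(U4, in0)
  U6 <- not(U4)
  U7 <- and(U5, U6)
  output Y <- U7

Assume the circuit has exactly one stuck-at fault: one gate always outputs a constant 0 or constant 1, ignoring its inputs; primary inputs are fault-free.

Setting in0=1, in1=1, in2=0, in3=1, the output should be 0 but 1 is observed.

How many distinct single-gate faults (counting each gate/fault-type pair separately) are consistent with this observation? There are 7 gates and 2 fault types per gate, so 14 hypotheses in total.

6

Fault-free: U1=1, U2=0, U3=1, U4=1, U5=1, U6=0, U7=0 → 0. Observed 1.
  U1 stuck-at-0: output 1 ✓
  U1 stuck-at-1: output 0 ✗
  U2 stuck-at-0: output 0 ✗
  U2 stuck-at-1: output 1 ✓
  U3 stuck-at-0: output 1 ✓
  U3 stuck-at-1: output 0 ✗
  U4 stuck-at-0: output 1 ✓
  U4 stuck-at-1: output 0 ✗
  U5 stuck-at-0: output 0 ✗
  U5 stuck-at-1: output 0 ✗
  U6 stuck-at-0: output 0 ✗
  U6 stuck-at-1: output 1 ✓
  U7 stuck-at-0: output 0 ✗
  U7 stuck-at-1: output 1 ✓
Consistent faults: {U1 stuck-at-0, U2 stuck-at-1, U3 stuck-at-0, U4 stuck-at-0, U6 stuck-at-1, U7 stuck-at-1} — 6 in all.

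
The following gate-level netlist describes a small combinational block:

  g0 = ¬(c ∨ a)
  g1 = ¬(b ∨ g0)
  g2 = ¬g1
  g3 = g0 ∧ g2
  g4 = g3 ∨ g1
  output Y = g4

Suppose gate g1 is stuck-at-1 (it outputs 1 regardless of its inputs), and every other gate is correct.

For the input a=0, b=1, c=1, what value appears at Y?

1

Propagate with g1 forced: g0=0, g1=1 [stuck-at-1], g2=0, g3=0, g4=1.
So Y = 1. (Without the fault it would be 0.)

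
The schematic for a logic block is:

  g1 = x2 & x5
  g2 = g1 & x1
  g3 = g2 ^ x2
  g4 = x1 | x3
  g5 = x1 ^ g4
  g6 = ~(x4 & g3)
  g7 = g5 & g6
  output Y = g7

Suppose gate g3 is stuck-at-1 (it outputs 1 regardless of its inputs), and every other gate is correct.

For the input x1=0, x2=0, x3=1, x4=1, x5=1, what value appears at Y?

0

Propagate with g3 forced: g1=0, g2=0, g3=1 [stuck-at-1], g4=1, g5=1, g6=0, g7=0.
So Y = 0. (Without the fault it would be 1.)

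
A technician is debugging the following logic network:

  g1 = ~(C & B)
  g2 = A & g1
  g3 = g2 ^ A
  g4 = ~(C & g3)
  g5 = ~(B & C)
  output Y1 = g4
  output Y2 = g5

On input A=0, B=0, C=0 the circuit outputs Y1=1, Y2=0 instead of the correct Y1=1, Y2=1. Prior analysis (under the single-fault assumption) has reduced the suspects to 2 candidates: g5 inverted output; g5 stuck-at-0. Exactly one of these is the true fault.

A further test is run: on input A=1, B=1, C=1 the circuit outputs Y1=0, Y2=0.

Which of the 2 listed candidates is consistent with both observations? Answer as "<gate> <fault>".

g5 stuck-at-0

Evaluate each candidate on input A=1, B=1, C=1:
  g5 inverted output: g1=0, g2=0, g3=1, g4=0, g5=1 [inverted output] → Y1=0, Y2=1 — eliminated
  g5 stuck-at-0: g1=0, g2=0, g3=1, g4=0, g5=0 [stuck-at-0] → Y1=0, Y2=0 — matches
Only g5 stuck-at-0 reproduces the observed Y1=0, Y2=0.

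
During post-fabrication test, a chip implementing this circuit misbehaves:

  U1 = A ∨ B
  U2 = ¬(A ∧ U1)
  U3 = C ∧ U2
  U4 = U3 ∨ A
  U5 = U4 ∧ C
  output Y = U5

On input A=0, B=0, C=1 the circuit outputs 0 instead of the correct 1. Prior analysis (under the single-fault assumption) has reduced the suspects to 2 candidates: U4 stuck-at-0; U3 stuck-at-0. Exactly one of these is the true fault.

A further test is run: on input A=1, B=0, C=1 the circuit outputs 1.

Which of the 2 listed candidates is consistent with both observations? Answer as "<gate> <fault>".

Evaluate each candidate on input A=1, B=0, C=1:
  U4 stuck-at-0: U1=1, U2=0, U3=0, U4=0 [stuck-at-0], U5=0 → 0 — eliminated
  U3 stuck-at-0: U1=1, U2=0, U3=0 [stuck-at-0], U4=1, U5=1 → 1 — matches
Only U3 stuck-at-0 reproduces the observed 1.

U3 stuck-at-0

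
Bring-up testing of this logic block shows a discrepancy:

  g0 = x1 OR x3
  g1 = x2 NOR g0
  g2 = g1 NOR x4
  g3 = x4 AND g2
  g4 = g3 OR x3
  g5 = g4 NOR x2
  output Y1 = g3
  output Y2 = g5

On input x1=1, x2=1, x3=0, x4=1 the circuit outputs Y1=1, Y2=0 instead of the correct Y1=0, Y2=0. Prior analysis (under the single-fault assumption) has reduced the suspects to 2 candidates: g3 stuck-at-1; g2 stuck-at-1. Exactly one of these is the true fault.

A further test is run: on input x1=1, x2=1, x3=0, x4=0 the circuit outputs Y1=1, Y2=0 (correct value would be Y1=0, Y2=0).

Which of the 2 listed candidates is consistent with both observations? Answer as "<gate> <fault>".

g3 stuck-at-1

Evaluate each candidate on input x1=1, x2=1, x3=0, x4=0:
  g3 stuck-at-1: g0=1, g1=0, g2=1, g3=1 [stuck-at-1], g4=1, g5=0 → Y1=1, Y2=0 — matches
  g2 stuck-at-1: g0=1, g1=0, g2=1 [stuck-at-1], g3=0, g4=0, g5=0 → Y1=0, Y2=0 — eliminated
Only g3 stuck-at-1 reproduces the observed Y1=1, Y2=0.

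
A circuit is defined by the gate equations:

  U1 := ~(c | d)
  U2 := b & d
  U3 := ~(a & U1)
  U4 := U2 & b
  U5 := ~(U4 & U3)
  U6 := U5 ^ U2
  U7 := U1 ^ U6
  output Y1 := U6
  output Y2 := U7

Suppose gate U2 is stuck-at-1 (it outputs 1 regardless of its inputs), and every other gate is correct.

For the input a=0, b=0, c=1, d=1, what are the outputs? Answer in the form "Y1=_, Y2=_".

Propagate with U2 forced: U1=0, U2=1 [stuck-at-1], U3=1, U4=0, U5=1, U6=0, U7=0.
So the outputs are Y1=0, Y2=0. (Without the fault they would be Y1=1, Y2=1.)

Y1=0, Y2=0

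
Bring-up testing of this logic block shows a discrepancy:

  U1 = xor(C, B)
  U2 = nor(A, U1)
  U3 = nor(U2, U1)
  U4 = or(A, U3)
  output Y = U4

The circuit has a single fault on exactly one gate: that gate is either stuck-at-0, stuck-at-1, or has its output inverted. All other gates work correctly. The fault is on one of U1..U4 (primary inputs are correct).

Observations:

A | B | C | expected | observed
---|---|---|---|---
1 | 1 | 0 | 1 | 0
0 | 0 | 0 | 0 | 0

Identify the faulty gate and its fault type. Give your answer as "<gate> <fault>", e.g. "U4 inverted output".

U4 stuck-at-0

Fault-free values for test 1 (A=1, B=1, C=0): U1=1, U2=0, U3=0, U4=1, giving Y=1. Observed 0.
Test 1: faults giving observed 0 are {U4 stuck-at-0, U4 inverted output}.
Test 2 (A=0, B=0, C=0): fault-free U1=0, U2=1, U3=0, U4=0 → 0; observed 0. Eliminates U4 inverted output.
Only U4 stuck-at-0 is consistent with every test.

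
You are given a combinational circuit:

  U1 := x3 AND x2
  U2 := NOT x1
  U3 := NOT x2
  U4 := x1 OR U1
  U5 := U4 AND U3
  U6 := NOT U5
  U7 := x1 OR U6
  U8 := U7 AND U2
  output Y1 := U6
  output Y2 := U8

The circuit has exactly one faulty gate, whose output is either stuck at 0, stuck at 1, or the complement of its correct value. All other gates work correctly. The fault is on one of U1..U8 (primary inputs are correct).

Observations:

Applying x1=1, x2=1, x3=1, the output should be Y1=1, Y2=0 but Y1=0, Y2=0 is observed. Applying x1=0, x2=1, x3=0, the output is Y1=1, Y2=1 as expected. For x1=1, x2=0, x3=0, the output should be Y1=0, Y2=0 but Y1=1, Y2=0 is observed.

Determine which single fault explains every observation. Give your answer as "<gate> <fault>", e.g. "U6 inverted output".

Fault-free values for test 1 (x1=1, x2=1, x3=1): U1=1, U2=0, U3=0, U4=1, U5=0, U6=1, U7=1, U8=0, giving Y1=1, Y2=0. Observed Y1=0, Y2=0.
Test 1: faults giving observed Y1=0, Y2=0 are {U3 stuck-at-1, U3 inverted output, U5 stuck-at-1, U5 inverted output, U6 stuck-at-0, U6 inverted output}.
Test 2 (x1=0, x2=1, x3=0): fault-free U1=0, U2=1, U3=0, U4=0, U5=0, U6=1, U7=1, U8=1 → Y1=1, Y2=1; observed Y1=1, Y2=1. Eliminates U5 stuck-at-1, U5 inverted output, U6 stuck-at-0, U6 inverted output.
Test 3 (x1=1, x2=0, x3=0): fault-free U1=0, U2=0, U3=1, U4=1, U5=1, U6=0, U7=1, U8=0 → Y1=0, Y2=0; observed Y1=1, Y2=0. Eliminates U3 stuck-at-1.
Only U3 inverted output is consistent with every test.

U3 inverted output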